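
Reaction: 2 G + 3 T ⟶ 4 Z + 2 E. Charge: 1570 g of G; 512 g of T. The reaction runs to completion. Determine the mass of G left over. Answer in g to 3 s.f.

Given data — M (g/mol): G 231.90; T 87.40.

n(G) = 1570 / 231.90 = 6.770 mol
n(T) = 512.0 / 87.40 = 5.858 mol
n/ν → G: 3.385, T: 1.953; T is limiting.
G consumed = (2/3) × 5.858 = 3.905 mol
G remaining = 6.770 − 3.905 = 2.865 mol
mass = 2.865 × 231.90 = 664.4 g

664 g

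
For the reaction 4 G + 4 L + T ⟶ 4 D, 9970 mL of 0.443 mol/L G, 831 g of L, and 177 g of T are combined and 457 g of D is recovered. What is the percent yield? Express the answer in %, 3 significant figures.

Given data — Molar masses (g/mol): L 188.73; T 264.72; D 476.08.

35.9 %

n(G) = 0.443 × 9970/1000 = 4.417 mol
n(L) = 831.0 / 188.73 = 4.403 mol
n(T) = 177.0 / 264.72 = 0.6686 mol
n/ν → G: 1.104, L: 1.101, T: 0.6686; T is limiting.
theoretical n(D) = (4/1) × 0.6686 = 2.674 mol → 1273 g
% yield = 457 / 1273 × 100 = 35.90 %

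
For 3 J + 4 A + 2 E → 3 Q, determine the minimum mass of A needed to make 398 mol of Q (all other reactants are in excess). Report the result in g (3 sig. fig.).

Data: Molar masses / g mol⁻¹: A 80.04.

n(Q) = 398.0 mol
n(A) = (4/3) × 398.0 = 530.7 mol
mass = 530.7 × 80.04 = 42480 g

42500 g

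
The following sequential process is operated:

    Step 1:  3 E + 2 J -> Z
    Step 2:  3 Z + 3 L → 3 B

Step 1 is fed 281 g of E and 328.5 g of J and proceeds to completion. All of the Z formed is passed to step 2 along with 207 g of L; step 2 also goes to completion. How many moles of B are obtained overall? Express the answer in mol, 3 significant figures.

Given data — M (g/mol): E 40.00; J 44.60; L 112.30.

1.84 mol

Step 1:
n(E) = 281.0 / 40.00 = 7.025 mol
n(J) = 328.5 / 44.60 = 7.365 mol
n/ν for E = 7.025/3 = 2.342
n/ν for J = 7.365/2 = 3.683
Smallest n/ν is E → limiting reagent.
n(Z) produced = (1/3) × 7.025 = 2.342 mol
Step 2:
n(Z) available = 2.342 mol
n(L) = 207.0 / 112.30 = 1.843 mol
n/ν for Z = 2.342/3 = 0.7807
n/ν for L = 1.843/3 = 0.6143
Smallest n/ν is L → limiting reagent.
n(B) = (3/3) × 1.843 = 1.843 mol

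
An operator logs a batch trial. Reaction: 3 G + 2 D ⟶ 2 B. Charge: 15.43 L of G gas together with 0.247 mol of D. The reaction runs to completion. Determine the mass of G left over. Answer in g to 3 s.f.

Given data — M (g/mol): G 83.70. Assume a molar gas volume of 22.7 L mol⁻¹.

25.9 g

n(G) = 15.43 / 22.7 = 0.6797 mol
n(D) = 0.2470 mol
n/ν for G = 0.6797/3 = 0.2266
n/ν for D = 0.2470/2 = 0.1235
Smallest n/ν is D → limiting reagent.
G consumed = (3/2) × 0.2470 = 0.3705 mol
G remaining = 0.6797 − 0.3705 = 0.3092 mol
mass = 0.3092 × 83.70 = 25.88 g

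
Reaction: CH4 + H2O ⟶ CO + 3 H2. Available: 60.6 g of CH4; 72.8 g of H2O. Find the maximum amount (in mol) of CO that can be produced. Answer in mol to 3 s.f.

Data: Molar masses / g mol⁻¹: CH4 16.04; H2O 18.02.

n(CH4) = 60.60 / 16.04 = 3.778 mol
n(H2O) = 72.80 / 18.02 = 4.040 mol
n/ν for CH4 = 3.778/1 = 3.778
n/ν for H2O = 4.040/1 = 4.040
Smallest n/ν is CH4 → limiting reagent.
n(CO) = (1/1) × 3.778 = 3.778 mol

3.78 mol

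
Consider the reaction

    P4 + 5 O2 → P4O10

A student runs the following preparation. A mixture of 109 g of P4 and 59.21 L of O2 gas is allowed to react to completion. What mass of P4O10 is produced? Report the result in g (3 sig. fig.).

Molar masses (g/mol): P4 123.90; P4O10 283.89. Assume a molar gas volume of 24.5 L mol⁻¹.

137 g

n(P4) = 109.0 / 123.90 = 0.8797 mol
n(O2) = 59.21 / 24.5 = 2.417 mol
n/ν for P4 = 0.8797/1 = 0.8797
n/ν for O2 = 2.417/5 = 0.4834
Smallest n/ν is O2 → limiting reagent.
n(P4O10) = (1/5) × 2.417 = 0.4834 mol
mass = 0.4834 × 283.89 = 137.2 g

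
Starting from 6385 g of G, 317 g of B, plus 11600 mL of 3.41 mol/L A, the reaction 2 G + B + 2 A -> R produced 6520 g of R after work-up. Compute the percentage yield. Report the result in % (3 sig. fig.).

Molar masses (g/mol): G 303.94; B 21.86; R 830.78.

74.7 %

n(G) = 6385 / 303.94 = 21.01 mol
n(B) = 317.0 / 21.86 = 14.50 mol
n(A) = 3.41 × 11600/1000 = 39.56 mol
n/ν → G: 10.51, B: 14.50, A: 19.78; G is limiting.
theoretical n(R) = (1/2) × 21.01 = 10.51 mol → 8731 g
% yield = 6520 / 8731 × 100 = 74.68 %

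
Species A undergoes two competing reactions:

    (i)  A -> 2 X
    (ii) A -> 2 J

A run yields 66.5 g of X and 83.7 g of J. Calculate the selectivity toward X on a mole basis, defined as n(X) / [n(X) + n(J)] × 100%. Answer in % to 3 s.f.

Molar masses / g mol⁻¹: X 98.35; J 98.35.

44.3 %

n(X) = 66.5 / 98.35 = 0.6762 mol
n(J) = 83.7 / 98.35 = 0.8510 mol
selectivity = 0.6762/(0.6762+0.8510) × 100 = 44.28 %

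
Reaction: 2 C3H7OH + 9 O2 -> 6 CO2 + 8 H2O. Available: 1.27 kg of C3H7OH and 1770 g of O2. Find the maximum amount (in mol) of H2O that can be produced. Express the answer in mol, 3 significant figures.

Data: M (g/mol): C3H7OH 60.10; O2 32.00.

49.2 mol

n(C3H7OH) = 1.270×1000 / 60.10 = 21.13 mol
n(O2) = 1770 / 32.00 = 55.31 mol
n/ν → C3H7OH: 10.57, O2: 6.146; O2 is limiting.
n(H2O) = (8/9) × 55.31 = 49.16 mol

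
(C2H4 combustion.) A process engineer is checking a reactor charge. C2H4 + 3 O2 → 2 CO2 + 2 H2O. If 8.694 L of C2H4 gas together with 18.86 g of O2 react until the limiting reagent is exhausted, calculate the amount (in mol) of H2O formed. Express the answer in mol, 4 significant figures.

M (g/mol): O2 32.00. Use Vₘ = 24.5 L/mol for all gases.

0.3929 mol

n(C2H4) = 8.694 / 24.5 = 0.3549 mol
n(O2) = 18.86 / 32.00 = 0.5894 mol
n/ν for C2H4 = 0.3549/1 = 0.3549
n/ν for O2 = 0.5894/3 = 0.1965
Smallest n/ν is O2 → limiting reagent.
n(H2O) = (2/3) × 0.5894 = 0.3929 mol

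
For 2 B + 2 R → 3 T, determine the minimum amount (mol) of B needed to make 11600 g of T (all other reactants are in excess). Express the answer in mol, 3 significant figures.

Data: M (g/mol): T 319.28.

24.2 mol

n(T) = 11600 / 319.28 = 36.33 mol
n(B) = (2/3) × 36.33 = 24.22 mol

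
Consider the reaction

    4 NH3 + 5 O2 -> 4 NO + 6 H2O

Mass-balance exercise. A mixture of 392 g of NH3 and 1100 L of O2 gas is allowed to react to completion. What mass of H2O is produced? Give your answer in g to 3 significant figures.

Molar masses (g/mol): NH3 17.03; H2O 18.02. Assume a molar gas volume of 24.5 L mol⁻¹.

622 g

n(NH3) = 392.0 / 17.03 = 23.02 mol
n(O2) = 1100 / 24.5 = 44.90 mol
n/ν → NH3: 5.755, O2: 8.980; NH3 is limiting.
n(H2O) = (6/4) × 23.02 = 34.53 mol
mass = 34.53 × 18.02 = 622.2 g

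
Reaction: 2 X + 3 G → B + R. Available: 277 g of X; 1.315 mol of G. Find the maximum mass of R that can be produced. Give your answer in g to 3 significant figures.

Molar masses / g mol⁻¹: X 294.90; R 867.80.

380 g

n(X) = 277.0 / 294.90 = 0.9393 mol
n(G) = 1.315 mol
n/ν for X = 0.9393/2 = 0.4697
n/ν for G = 1.315/3 = 0.4383
Smallest n/ν is G → limiting reagent.
n(R) = (1/3) × 1.315 = 0.4383 mol
mass = 0.4383 × 867.80 = 380.4 g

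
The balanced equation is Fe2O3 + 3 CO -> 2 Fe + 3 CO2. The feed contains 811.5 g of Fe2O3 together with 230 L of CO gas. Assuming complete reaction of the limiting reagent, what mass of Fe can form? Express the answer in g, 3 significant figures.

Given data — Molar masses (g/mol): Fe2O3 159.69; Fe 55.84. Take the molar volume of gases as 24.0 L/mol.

357 g

n(Fe2O3) = 811.5 / 159.69 = 5.082 mol
n(CO) = 230.0 / 24.0 = 9.583 mol
n/ν for Fe2O3 = 5.082/1 = 5.082
n/ν for CO = 9.583/3 = 3.194
Smallest n/ν is CO → limiting reagent.
n(Fe) = (2/3) × 9.583 = 6.389 mol
mass = 6.389 × 55.84 = 356.8 g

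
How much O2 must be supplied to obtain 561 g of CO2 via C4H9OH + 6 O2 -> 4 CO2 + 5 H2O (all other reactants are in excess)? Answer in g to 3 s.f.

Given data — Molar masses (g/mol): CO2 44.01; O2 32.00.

n(CO2) = 561 / 44.01 = 12.75 mol
n(O2) = (6/4) × 12.75 = 19.13 mol
mass = 19.13 × 32.00 = 612.2 g

612 g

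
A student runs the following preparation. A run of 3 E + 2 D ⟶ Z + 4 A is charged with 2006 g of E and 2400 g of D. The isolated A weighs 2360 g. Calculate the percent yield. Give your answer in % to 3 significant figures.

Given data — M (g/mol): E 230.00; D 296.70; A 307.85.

n(E) = 2006 / 230.00 = 8.722 mol
n(D) = 2400 / 296.70 = 8.089 mol
n/ν for E = 8.722/3 = 2.907
n/ν for D = 8.089/2 = 4.045
Smallest n/ν is E → limiting reagent.
theoretical n(A) = (4/3) × 8.722 = 11.63 mol → 3580 g
% yield = 2360 / 3580 × 100 = 65.92 %

65.9 %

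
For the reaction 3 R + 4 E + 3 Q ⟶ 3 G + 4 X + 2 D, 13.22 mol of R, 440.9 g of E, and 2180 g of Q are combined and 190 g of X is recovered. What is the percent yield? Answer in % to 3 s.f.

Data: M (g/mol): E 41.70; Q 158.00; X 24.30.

74.0 %

n(R) = 13.22 mol
n(E) = 440.9 / 41.70 = 10.57 mol
n(Q) = 2180 / 158.00 = 13.80 mol
n/ν for R = 13.22/3 = 4.407
n/ν for E = 10.57/4 = 2.643
n/ν for Q = 13.80/3 = 4.600
Smallest n/ν is E → limiting reagent.
theoretical n(X) = (4/4) × 10.57 = 10.57 mol → 256.9 g
% yield = 190 / 256.9 × 100 = 73.96 %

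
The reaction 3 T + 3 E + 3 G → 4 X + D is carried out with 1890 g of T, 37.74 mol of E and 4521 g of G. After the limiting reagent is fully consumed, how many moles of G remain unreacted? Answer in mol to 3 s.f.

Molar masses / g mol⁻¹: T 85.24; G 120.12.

15.5 mol

n(T) = 1890 / 85.24 = 22.17 mol
n(E) = 37.74 mol
n(G) = 4521 / 120.12 = 37.64 mol
n/ν for T = 22.17/3 = 7.390
n/ν for E = 37.74/3 = 12.58
n/ν for G = 37.64/3 = 12.55
Smallest n/ν is T → limiting reagent.
G consumed = (3/3) × 22.17 = 22.17 mol
G remaining = 37.64 − 22.17 = 15.47 mol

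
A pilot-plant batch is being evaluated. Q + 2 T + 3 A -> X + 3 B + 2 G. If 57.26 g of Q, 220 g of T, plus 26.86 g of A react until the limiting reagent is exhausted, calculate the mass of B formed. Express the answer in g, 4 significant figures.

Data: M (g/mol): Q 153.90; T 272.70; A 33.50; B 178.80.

n(Q) = 57.26 / 153.90 = 0.3721 mol
n(T) = 220.0 / 272.70 = 0.8067 mol
n(A) = 26.86 / 33.50 = 0.8018 mol
n/ν for Q = 0.3721/1 = 0.3721
n/ν for T = 0.8067/2 = 0.4034
n/ν for A = 0.8018/3 = 0.2673
Smallest n/ν is A → limiting reagent.
n(B) = (3/3) × 0.8018 = 0.8018 mol
mass = 0.8018 × 178.80 = 143.4 g

143.4 g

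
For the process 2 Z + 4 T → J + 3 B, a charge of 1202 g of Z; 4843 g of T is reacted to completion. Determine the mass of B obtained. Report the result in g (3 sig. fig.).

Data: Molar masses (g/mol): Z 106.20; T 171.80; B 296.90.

n(Z) = 1202 / 106.20 = 11.32 mol
n(T) = 4843 / 171.80 = 28.19 mol
n/ν for Z = 11.32/2 = 5.660
n/ν for T = 28.19/4 = 7.048
Smallest n/ν is Z → limiting reagent.
n(B) = (3/2) × 11.32 = 16.98 mol
mass = 16.98 × 296.90 = 5041 g

5040 g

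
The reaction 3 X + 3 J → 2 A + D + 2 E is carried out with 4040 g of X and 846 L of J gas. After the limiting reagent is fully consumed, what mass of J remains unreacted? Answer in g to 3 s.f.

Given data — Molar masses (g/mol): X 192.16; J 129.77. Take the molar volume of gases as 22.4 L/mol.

n(X) = 4040 / 192.16 = 21.02 mol
n(J) = 846.0 / 22.4 = 37.77 mol
n/ν for X = 21.02/3 = 7.007
n/ν for J = 37.77/3 = 12.59
Smallest n/ν is X → limiting reagent.
J consumed = (3/3) × 21.02 = 21.02 mol
J remaining = 37.77 − 21.02 = 16.75 mol
mass = 16.75 × 129.77 = 2174 g

2170 g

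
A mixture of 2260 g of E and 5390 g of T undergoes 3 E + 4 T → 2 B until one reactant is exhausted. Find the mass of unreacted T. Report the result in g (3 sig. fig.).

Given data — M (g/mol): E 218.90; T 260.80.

1800 g

n(E) = 2260 / 218.90 = 10.32 mol
n(T) = 5390 / 260.80 = 20.67 mol
n/ν for E = 10.32/3 = 3.440
n/ν for T = 20.67/4 = 5.168
Smallest n/ν is E → limiting reagent.
T consumed = (4/3) × 10.32 = 13.76 mol
T remaining = 20.67 − 13.76 = 6.910 mol
mass = 6.910 × 260.80 = 1802 g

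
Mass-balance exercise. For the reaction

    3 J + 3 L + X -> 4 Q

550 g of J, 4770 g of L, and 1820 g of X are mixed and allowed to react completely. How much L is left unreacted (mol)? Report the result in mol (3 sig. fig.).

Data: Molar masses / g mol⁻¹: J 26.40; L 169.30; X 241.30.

7.34 mol

n(J) = 550.0 / 26.40 = 20.83 mol
n(L) = 4770 / 169.30 = 28.17 mol
n(X) = 1820 / 241.30 = 7.542 mol
n/ν for J = 20.83/3 = 6.943
n/ν for L = 28.17/3 = 9.390
n/ν for X = 7.542/1 = 7.542
Smallest n/ν is J → limiting reagent.
L consumed = (3/3) × 20.83 = 20.83 mol
L remaining = 28.17 − 20.83 = 7.340 mol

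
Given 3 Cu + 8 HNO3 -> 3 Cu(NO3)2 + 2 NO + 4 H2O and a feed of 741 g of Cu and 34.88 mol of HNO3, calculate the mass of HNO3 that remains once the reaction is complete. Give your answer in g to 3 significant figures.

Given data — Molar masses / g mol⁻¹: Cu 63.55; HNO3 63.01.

n(Cu) = 741.0 / 63.55 = 11.66 mol
n(HNO3) = 34.88 mol
n/ν for Cu = 11.66/3 = 3.887
n/ν for HNO3 = 34.88/8 = 4.360
Smallest n/ν is Cu → limiting reagent.
HNO3 consumed = (8/3) × 11.66 = 31.09 mol
HNO3 remaining = 34.88 − 31.09 = 3.790 mol
mass = 3.790 × 63.01 = 238.8 g

239 g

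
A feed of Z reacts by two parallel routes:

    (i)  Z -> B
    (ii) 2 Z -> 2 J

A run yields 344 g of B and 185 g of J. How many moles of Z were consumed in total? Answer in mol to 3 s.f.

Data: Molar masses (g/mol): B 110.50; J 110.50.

n(B) = 344 / 110.50 = 3.113 mol
n(J) = 185 / 110.50 = 1.674 mol
n(Z) via (i) = (1/1)×3.113 = 3.113 mol
n(Z) via (ii) = (2/2)×1.674 = 1.674 mol
total n(Z) = 3.113 + 1.674 = 4.787 mol

4.79 mol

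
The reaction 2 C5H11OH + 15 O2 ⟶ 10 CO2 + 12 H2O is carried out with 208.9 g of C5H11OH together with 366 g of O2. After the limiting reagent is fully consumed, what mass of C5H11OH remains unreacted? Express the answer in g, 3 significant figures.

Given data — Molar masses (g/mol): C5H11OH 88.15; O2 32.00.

74.5 g

n(C5H11OH) = 208.9 / 88.15 = 2.370 mol
n(O2) = 366.0 / 32.00 = 11.44 mol
n/ν for C5H11OH = 2.370/2 = 1.185
n/ν for O2 = 11.44/15 = 0.7627
Smallest n/ν is O2 → limiting reagent.
C5H11OH consumed = (2/15) × 11.44 = 1.525 mol
C5H11OH remaining = 2.370 − 1.525 = 0.8450 mol
mass = 0.8450 × 88.15 = 74.49 g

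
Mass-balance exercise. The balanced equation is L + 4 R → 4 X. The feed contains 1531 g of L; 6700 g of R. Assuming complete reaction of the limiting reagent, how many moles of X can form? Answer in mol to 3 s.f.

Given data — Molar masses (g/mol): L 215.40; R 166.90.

28.4 mol

n(L) = 1531 / 215.40 = 7.108 mol
n(R) = 6700 / 166.90 = 40.14 mol
n/ν → L: 7.108, R: 10.04; L is limiting.
n(X) = (4/1) × 7.108 = 28.43 mol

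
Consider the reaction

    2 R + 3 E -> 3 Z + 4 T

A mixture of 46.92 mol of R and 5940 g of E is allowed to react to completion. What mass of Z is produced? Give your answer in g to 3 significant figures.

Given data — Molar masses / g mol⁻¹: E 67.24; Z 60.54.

n(R) = 46.92 mol
n(E) = 5940 / 67.24 = 88.34 mol
n/ν for R = 46.92/2 = 23.46
n/ν for E = 88.34/3 = 29.45
Smallest n/ν is R → limiting reagent.
n(Z) = (3/2) × 46.92 = 70.38 mol
mass = 70.38 × 60.54 = 4261 g

4260 g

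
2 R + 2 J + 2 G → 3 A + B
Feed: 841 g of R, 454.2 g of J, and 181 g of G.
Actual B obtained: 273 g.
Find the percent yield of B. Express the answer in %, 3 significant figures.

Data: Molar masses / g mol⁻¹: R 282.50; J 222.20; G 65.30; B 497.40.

n(R) = 841.0 / 282.50 = 2.977 mol
n(J) = 454.2 / 222.20 = 2.044 mol
n(G) = 181.0 / 65.30 = 2.772 mol
n/ν for R = 2.977/2 = 1.489
n/ν for J = 2.044/2 = 1.022
n/ν for G = 2.772/2 = 1.386
Smallest n/ν is J → limiting reagent.
theoretical n(B) = (1/2) × 2.044 = 1.022 mol → 508.3 g
% yield = 273 / 508.3 × 100 = 53.71 %

53.7 %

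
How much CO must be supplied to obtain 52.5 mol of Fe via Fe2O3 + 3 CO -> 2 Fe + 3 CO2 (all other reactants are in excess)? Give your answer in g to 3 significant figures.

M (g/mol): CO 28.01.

2210 g

n(Fe) = 52.50 mol
n(CO) = (3/2) × 52.50 = 78.75 mol
mass = 78.75 × 28.01 = 2206 g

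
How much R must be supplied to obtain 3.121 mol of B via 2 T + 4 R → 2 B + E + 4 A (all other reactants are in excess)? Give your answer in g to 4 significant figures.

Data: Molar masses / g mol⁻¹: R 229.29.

n(B) = 3.121 mol
n(R) = (4/2) × 3.121 = 6.242 mol
mass = 6.242 × 229.29 = 1431 g

1431 g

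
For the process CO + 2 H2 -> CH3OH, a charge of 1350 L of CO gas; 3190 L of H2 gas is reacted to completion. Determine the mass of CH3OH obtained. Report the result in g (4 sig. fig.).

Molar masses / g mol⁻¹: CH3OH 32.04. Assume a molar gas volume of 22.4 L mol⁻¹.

n(CO) = 1350 / 22.4 = 60.27 mol
n(H2) = 3190 / 22.4 = 142.4 mol
n/ν for CO = 60.27/1 = 60.27
n/ν for H2 = 142.4/2 = 71.20
Smallest n/ν is CO → limiting reagent.
n(CH3OH) = (1/1) × 60.27 = 60.27 mol
mass = 60.27 × 32.04 = 1931 g

1931 g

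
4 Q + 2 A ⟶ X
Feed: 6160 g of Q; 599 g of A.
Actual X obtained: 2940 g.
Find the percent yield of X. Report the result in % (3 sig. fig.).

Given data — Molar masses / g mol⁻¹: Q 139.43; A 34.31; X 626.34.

53.8 %

n(Q) = 6160 / 139.43 = 44.18 mol
n(A) = 599.0 / 34.31 = 17.46 mol
n/ν → Q: 11.05, A: 8.730; A is limiting.
theoretical n(X) = (1/2) × 17.46 = 8.730 mol → 5468 g
% yield = 2940 / 5468 × 100 = 53.77 %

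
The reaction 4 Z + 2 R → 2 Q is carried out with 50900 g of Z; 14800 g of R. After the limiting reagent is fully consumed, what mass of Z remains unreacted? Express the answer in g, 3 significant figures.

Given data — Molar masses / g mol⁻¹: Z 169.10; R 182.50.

23500 g

n(Z) = 50900 / 169.10 = 301.0 mol
n(R) = 14800 / 182.50 = 81.10 mol
n/ν → Z: 75.25, R: 40.55; R is limiting.
Z consumed = (4/2) × 81.10 = 162.2 mol
Z remaining = 301.0 − 162.2 = 138.8 mol
mass = 138.8 × 169.10 = 23470 g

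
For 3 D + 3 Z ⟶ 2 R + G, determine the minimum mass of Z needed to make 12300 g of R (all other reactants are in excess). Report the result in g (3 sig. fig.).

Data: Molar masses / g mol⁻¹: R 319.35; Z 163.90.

9470 g

n(R) = 12300 / 319.35 = 38.52 mol
n(Z) = (3/2) × 38.52 = 57.78 mol
mass = 57.78 × 163.90 = 9470 g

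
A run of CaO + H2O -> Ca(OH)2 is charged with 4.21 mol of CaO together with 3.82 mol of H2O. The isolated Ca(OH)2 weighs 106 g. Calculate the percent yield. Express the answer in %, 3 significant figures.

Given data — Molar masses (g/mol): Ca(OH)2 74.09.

n(CaO) = 4.210 mol
n(H2O) = 3.820 mol
n/ν → CaO: 4.210, H2O: 3.820; H2O is limiting.
theoretical n(Ca(OH)2) = (1/1) × 3.820 = 3.820 mol → 283.0 g
% yield = 106 / 283.0 × 100 = 37.46 %

37.5 %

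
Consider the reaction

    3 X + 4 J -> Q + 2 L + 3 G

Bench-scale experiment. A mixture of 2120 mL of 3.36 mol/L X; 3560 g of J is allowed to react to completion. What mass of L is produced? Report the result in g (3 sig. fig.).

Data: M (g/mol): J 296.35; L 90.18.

428 g

n(X) = 3.36 × 2120/1000 = 7.123 mol
n(J) = 3560 / 296.35 = 12.01 mol
n/ν → X: 2.374, J: 3.003; X is limiting.
n(L) = (2/3) × 7.123 = 4.749 mol
mass = 4.749 × 90.18 = 428.3 g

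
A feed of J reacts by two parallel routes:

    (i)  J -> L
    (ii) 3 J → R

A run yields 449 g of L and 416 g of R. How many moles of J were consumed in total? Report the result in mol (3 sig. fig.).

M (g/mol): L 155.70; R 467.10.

5.56 mol

n(L) = 449 / 155.70 = 2.884 mol
n(R) = 416 / 467.10 = 0.8906 mol
n(J) via (i) = (1/1)×2.884 = 2.884 mol
n(J) via (ii) = (3/1)×0.8906 = 2.672 mol
total n(J) = 2.884 + 2.672 = 5.556 mol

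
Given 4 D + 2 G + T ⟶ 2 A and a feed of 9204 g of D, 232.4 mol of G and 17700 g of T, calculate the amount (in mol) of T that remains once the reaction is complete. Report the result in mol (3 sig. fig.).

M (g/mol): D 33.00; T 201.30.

18.2 mol

n(D) = 9204 / 33.00 = 278.9 mol
n(G) = 232.4 mol
n(T) = 17700 / 201.30 = 87.93 mol
n/ν for D = 278.9/4 = 69.73
n/ν for G = 232.4/2 = 116.2
n/ν for T = 87.93/1 = 87.93
Smallest n/ν is D → limiting reagent.
T consumed = (1/4) × 278.9 = 69.73 mol
T remaining = 87.93 − 69.73 = 18.20 mol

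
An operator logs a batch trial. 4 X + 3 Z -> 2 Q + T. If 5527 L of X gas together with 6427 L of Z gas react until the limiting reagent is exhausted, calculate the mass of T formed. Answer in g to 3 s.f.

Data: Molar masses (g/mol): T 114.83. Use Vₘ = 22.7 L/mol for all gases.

n(X) = 5527 / 22.7 = 243.5 mol
n(Z) = 6427 / 22.7 = 283.1 mol
n/ν for X = 243.5/4 = 60.88
n/ν for Z = 283.1/3 = 94.37
Smallest n/ν is X → limiting reagent.
n(T) = (1/4) × 243.5 = 60.88 mol
mass = 60.88 × 114.83 = 6991 g

6990 g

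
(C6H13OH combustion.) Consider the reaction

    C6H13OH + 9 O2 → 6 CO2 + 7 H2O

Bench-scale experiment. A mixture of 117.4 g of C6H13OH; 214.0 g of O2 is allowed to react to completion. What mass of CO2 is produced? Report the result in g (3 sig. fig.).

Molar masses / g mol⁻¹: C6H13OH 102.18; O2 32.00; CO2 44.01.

196 g

n(C6H13OH) = 117.4 / 102.18 = 1.149 mol
n(O2) = 214.0 / 32.00 = 6.688 mol
n/ν for C6H13OH = 1.149/1 = 1.149
n/ν for O2 = 6.688/9 = 0.7431
Smallest n/ν is O2 → limiting reagent.
n(CO2) = (6/9) × 6.688 = 4.459 mol
mass = 4.459 × 44.01 = 196.2 g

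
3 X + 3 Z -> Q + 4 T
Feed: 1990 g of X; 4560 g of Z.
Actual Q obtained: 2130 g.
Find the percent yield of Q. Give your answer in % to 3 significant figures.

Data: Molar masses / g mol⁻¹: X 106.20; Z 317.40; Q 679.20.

n(X) = 1990 / 106.20 = 18.74 mol
n(Z) = 4560 / 317.40 = 14.37 mol
n/ν → X: 6.247, Z: 4.790; Z is limiting.
theoretical n(Q) = (1/3) × 14.37 = 4.790 mol → 3253 g
% yield = 2130 / 3253 × 100 = 65.48 %

65.5 %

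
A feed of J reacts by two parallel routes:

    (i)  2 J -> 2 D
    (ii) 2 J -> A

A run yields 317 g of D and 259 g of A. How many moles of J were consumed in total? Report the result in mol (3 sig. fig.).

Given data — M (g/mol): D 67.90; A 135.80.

n(D) = 317 / 67.90 = 4.669 mol
n(A) = 259 / 135.80 = 1.907 mol
n(J) via (i) = (2/2)×4.669 = 4.669 mol
n(J) via (ii) = (2/1)×1.907 = 3.814 mol
total n(J) = 4.669 + 3.814 = 8.483 mol

8.48 mol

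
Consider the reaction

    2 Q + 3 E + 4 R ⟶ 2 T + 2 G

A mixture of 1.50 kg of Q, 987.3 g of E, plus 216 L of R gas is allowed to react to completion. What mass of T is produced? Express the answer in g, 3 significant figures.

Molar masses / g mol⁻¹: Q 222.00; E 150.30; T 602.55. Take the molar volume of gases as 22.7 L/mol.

n(Q) = 1.500×1000 / 222.00 = 6.757 mol
n(E) = 987.3 / 150.30 = 6.569 mol
n(R) = 216.0 / 22.7 = 9.515 mol
n/ν for Q = 6.757/2 = 3.379
n/ν for E = 6.569/3 = 2.190
n/ν for R = 9.515/4 = 2.379
Smallest n/ν is E → limiting reagent.
n(T) = (2/3) × 6.569 = 4.379 mol
mass = 4.379 × 602.55 = 2639 g

2640 g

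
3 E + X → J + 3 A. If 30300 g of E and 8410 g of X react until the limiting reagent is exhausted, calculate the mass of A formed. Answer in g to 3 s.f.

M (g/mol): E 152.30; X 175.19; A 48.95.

7050 g

n(E) = 30300 / 152.30 = 198.9 mol
n(X) = 8410 / 175.19 = 48.01 mol
n/ν for E = 198.9/3 = 66.30
n/ν for X = 48.01/1 = 48.01
Smallest n/ν is X → limiting reagent.
n(A) = (3/1) × 48.01 = 144.0 mol
mass = 144.0 × 48.95 = 7049 g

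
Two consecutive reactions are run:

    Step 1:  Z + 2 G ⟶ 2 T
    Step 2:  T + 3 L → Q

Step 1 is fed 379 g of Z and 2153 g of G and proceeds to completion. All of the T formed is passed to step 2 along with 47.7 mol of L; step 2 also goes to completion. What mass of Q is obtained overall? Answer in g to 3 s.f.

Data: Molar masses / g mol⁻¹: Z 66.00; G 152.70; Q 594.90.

Step 1:
n(Z) = 379.0 / 66.00 = 5.742 mol
n(G) = 2153 / 152.70 = 14.10 mol
n/ν for Z = 5.742/1 = 5.742
n/ν for G = 14.10/2 = 7.050
Smallest n/ν is Z → limiting reagent.
n(T) produced = (2/1) × 5.742 = 11.48 mol
Step 2:
n(T) available = 11.48 mol
n(L) = 47.70 mol
n/ν for T = 11.48/1 = 11.48
n/ν for L = 47.70/3 = 15.90
Smallest n/ν is T → limiting reagent.
n(Q) = (1/1) × 11.48 = 11.48 mol
mass = 11.48 × 594.90 = 6829 g

6830 g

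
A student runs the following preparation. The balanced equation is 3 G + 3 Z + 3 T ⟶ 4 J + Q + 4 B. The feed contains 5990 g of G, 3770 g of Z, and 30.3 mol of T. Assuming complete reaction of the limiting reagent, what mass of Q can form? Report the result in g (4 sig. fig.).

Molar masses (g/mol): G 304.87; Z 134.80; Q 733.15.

4802 g

n(G) = 5990 / 304.87 = 19.65 mol
n(Z) = 3770 / 134.80 = 27.97 mol
n(T) = 30.30 mol
n/ν → G: 6.550, Z: 9.323, T: 10.10; G is limiting.
n(Q) = (1/3) × 19.65 = 6.550 mol
mass = 6.550 × 733.15 = 4802 g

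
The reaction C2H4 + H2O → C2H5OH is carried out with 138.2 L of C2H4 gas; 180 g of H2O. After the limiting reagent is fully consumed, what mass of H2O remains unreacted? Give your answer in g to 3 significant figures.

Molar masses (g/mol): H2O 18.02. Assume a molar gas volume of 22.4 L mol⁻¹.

68.8 g

n(C2H4) = 138.2 / 22.4 = 6.170 mol
n(H2O) = 180.0 / 18.02 = 9.989 mol
n/ν for C2H4 = 6.170/1 = 6.170
n/ν for H2O = 9.989/1 = 9.989
Smallest n/ν is C2H4 → limiting reagent.
H2O consumed = (1/1) × 6.170 = 6.170 mol
H2O remaining = 9.989 − 6.170 = 3.819 mol
mass = 3.819 × 18.02 = 68.82 g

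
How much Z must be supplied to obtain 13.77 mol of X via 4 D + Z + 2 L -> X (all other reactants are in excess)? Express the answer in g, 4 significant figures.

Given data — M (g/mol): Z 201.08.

2769 g

n(X) = 13.77 mol
n(Z) = (1/1) × 13.77 = 13.77 mol
mass = 13.77 × 201.08 = 2769 g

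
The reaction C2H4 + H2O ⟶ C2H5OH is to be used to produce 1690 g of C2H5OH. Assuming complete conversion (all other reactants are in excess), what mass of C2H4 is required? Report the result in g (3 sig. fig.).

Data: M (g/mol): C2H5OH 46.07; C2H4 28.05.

1030 g

n(C2H5OH) = 1690 / 46.07 = 36.68 mol
n(C2H4) = (1/1) × 36.68 = 36.68 mol
mass = 36.68 × 28.05 = 1029 g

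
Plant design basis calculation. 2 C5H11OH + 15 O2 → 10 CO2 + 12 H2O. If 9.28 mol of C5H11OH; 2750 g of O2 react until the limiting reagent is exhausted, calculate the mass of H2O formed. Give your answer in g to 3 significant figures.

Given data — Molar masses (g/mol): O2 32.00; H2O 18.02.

n(C5H11OH) = 9.280 mol
n(O2) = 2750 / 32.00 = 85.94 mol
n/ν for C5H11OH = 9.280/2 = 4.640
n/ν for O2 = 85.94/15 = 5.729
Smallest n/ν is C5H11OH → limiting reagent.
n(H2O) = (12/2) × 9.280 = 55.68 mol
mass = 55.68 × 18.02 = 1003 g

1000 g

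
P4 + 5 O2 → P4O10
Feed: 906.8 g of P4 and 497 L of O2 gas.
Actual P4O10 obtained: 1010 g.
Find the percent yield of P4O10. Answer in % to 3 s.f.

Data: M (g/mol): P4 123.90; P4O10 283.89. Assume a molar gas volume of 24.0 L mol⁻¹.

85.9 %

n(P4) = 906.8 / 123.90 = 7.319 mol
n(O2) = 497.0 / 24.0 = 20.71 mol
n/ν → P4: 7.319, O2: 4.142; O2 is limiting.
theoretical n(P4O10) = (1/5) × 20.71 = 4.142 mol → 1176 g
% yield = 1010 / 1176 × 100 = 85.88 %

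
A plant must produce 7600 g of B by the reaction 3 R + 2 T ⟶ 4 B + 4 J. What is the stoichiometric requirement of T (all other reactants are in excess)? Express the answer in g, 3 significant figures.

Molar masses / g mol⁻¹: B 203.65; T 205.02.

n(B) = 7600 / 203.65 = 37.32 mol
n(T) = (2/4) × 37.32 = 18.66 mol
mass = 18.66 × 205.02 = 3826 g

3830 g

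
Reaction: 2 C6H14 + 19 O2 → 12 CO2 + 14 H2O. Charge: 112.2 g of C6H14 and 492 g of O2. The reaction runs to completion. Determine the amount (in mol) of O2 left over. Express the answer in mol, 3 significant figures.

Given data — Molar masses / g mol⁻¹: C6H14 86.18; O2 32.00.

n(C6H14) = 112.2 / 86.18 = 1.302 mol
n(O2) = 492.0 / 32.00 = 15.38 mol
n/ν → C6H14: 0.6510, O2: 0.8095; C6H14 is limiting.
O2 consumed = (19/2) × 1.302 = 12.37 mol
O2 remaining = 15.38 − 12.37 = 3.010 mol

3.01 mol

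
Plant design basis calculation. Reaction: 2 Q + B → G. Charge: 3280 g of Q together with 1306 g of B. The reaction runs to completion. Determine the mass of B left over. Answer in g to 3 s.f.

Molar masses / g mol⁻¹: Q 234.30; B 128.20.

409 g

n(Q) = 3280 / 234.30 = 14.00 mol
n(B) = 1306 / 128.20 = 10.19 mol
n/ν for Q = 14.00/2 = 7.000
n/ν for B = 10.19/1 = 10.19
Smallest n/ν is Q → limiting reagent.
B consumed = (1/2) × 14.00 = 7.000 mol
B remaining = 10.19 − 7.000 = 3.190 mol
mass = 3.190 × 128.20 = 409.0 g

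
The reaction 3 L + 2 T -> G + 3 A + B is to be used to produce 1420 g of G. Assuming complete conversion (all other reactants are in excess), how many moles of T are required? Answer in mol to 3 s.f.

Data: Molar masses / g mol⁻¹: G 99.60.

n(G) = 1420 / 99.60 = 14.26 mol
n(T) = (2/1) × 14.26 = 28.52 mol

28.5 mol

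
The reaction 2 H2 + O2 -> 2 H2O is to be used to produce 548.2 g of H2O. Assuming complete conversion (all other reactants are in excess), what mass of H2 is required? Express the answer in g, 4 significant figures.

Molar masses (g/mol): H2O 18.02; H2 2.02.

61.45 g

n(H2O) = 548.2 / 18.02 = 30.42 mol
n(H2) = (2/2) × 30.42 = 30.42 mol
mass = 30.42 × 2.02 = 61.45 g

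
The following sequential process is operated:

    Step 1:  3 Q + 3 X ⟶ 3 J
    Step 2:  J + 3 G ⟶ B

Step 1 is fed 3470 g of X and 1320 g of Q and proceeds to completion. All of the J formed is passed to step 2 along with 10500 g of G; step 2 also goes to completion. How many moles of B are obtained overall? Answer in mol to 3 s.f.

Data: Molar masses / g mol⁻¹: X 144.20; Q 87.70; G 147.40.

Step 1:
n(X) = 3470 / 144.20 = 24.06 mol
n(Q) = 1320 / 87.70 = 15.05 mol
n/ν for X = 24.06/3 = 8.020
n/ν for Q = 15.05/3 = 5.017
Smallest n/ν is Q → limiting reagent.
n(J) produced = (3/3) × 15.05 = 15.05 mol
Step 2:
n(J) available = 15.05 mol
n(G) = 10500 / 147.40 = 71.23 mol
n/ν for J = 15.05/1 = 15.05
n/ν for G = 71.23/3 = 23.74
Smallest n/ν is J → limiting reagent.
n(B) = (1/1) × 15.05 = 15.05 mol

15.1 mol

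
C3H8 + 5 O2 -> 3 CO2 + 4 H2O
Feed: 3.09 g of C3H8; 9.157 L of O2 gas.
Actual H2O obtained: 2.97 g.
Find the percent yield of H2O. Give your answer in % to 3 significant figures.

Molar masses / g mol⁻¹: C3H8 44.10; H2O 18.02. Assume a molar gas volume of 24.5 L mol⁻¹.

n(C3H8) = 3.090 / 44.10 = 0.07007 mol
n(O2) = 9.157 / 24.5 = 0.3738 mol
n/ν for C3H8 = 0.07007/1 = 0.07007
n/ν for O2 = 0.3738/5 = 0.07476
Smallest n/ν is C3H8 → limiting reagent.
theoretical n(H2O) = (4/1) × 0.07007 = 0.2803 mol → 5.051 g
% yield = 2.97 / 5.051 × 100 = 58.80 %

58.8 %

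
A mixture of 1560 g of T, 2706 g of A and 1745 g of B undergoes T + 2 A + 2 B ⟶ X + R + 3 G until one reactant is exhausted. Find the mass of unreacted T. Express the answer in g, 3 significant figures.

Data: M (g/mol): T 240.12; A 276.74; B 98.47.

n(T) = 1560 / 240.12 = 6.497 mol
n(A) = 2706 / 276.74 = 9.778 mol
n(B) = 1745 / 98.47 = 17.72 mol
n/ν for T = 6.497/1 = 6.497
n/ν for A = 9.778/2 = 4.889
n/ν for B = 17.72/2 = 8.860
Smallest n/ν is A → limiting reagent.
T consumed = (1/2) × 9.778 = 4.889 mol
T remaining = 6.497 − 4.889 = 1.608 mol
mass = 1.608 × 240.12 = 386.1 g

386 g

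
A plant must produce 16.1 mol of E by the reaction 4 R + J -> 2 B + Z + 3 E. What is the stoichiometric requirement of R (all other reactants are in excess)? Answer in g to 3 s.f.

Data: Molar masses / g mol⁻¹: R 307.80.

6610 g

n(E) = 16.10 mol
n(R) = (4/3) × 16.10 = 21.47 mol
mass = 21.47 × 307.80 = 6608 g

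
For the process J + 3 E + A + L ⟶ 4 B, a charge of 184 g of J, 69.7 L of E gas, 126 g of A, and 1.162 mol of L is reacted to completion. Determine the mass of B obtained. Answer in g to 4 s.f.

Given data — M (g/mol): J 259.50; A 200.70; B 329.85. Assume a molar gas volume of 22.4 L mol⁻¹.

n(J) = 184.0 / 259.50 = 0.7091 mol
n(E) = 69.70 / 22.4 = 3.112 mol
n(A) = 126.0 / 200.70 = 0.6278 mol
n(L) = 1.162 mol
n/ν for J = 0.7091/1 = 0.7091
n/ν for E = 3.112/3 = 1.037
n/ν for A = 0.6278/1 = 0.6278
n/ν for L = 1.162/1 = 1.162
Smallest n/ν is A → limiting reagent.
n(B) = (4/1) × 0.6278 = 2.511 mol
mass = 2.511 × 329.85 = 828.3 g

828.3 g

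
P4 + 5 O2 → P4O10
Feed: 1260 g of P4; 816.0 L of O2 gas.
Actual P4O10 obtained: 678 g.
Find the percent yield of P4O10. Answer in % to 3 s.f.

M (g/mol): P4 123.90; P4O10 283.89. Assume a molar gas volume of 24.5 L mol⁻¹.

35.9 %

n(P4) = 1260 / 123.90 = 10.17 mol
n(O2) = 816.0 / 24.5 = 33.31 mol
n/ν → P4: 10.17, O2: 6.662; O2 is limiting.
theoretical n(P4O10) = (1/5) × 33.31 = 6.662 mol → 1891 g
% yield = 678 / 1891 × 100 = 35.85 %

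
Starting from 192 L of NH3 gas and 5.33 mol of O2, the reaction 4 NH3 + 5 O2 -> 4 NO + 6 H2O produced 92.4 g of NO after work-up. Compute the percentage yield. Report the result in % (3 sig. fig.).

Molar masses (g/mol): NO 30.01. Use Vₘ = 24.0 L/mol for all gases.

n(NH3) = 192.0 / 24.0 = 8.000 mol
n(O2) = 5.330 mol
n/ν for NH3 = 8.000/4 = 2.000
n/ν for O2 = 5.330/5 = 1.066
Smallest n/ν is O2 → limiting reagent.
theoretical n(NO) = (4/5) × 5.330 = 4.264 mol → 128.0 g
% yield = 92.4 / 128.0 × 100 = 72.19 %

72.2 %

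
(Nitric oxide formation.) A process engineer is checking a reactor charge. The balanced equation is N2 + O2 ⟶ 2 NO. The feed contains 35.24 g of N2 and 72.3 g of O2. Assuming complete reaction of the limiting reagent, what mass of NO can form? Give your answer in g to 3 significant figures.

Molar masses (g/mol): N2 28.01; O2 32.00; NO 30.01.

75.5 g

n(N2) = 35.24 / 28.01 = 1.258 mol
n(O2) = 72.30 / 32.00 = 2.259 mol
n/ν → N2: 1.258, O2: 2.259; N2 is limiting.
n(NO) = (2/1) × 1.258 = 2.516 mol
mass = 2.516 × 30.01 = 75.51 g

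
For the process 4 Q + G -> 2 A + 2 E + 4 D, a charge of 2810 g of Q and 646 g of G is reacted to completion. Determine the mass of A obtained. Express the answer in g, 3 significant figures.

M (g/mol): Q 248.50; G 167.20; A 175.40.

992 g

n(Q) = 2810 / 248.50 = 11.31 mol
n(G) = 646.0 / 167.20 = 3.864 mol
n/ν for Q = 11.31/4 = 2.828
n/ν for G = 3.864/1 = 3.864
Smallest n/ν is Q → limiting reagent.
n(A) = (2/4) × 11.31 = 5.655 mol
mass = 5.655 × 175.40 = 991.9 g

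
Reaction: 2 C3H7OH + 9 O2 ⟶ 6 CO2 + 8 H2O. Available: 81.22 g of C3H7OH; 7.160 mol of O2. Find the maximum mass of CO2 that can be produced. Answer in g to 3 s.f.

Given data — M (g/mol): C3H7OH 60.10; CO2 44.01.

n(C3H7OH) = 81.22 / 60.10 = 1.351 mol
n(O2) = 7.160 mol
n/ν for C3H7OH = 1.351/2 = 0.6755
n/ν for O2 = 7.160/9 = 0.7956
Smallest n/ν is C3H7OH → limiting reagent.
n(CO2) = (6/2) × 1.351 = 4.053 mol
mass = 4.053 × 44.01 = 178.4 g

178 g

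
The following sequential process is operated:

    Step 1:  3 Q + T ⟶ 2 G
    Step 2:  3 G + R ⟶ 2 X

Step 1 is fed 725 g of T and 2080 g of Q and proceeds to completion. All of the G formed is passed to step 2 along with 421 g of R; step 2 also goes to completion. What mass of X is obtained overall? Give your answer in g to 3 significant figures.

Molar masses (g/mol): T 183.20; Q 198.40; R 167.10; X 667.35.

3110 g

Step 1:
n(T) = 725.0 / 183.20 = 3.957 mol
n(Q) = 2080 / 198.40 = 10.48 mol
n/ν for T = 3.957/1 = 3.957
n/ν for Q = 10.48/3 = 3.493
Smallest n/ν is Q → limiting reagent.
n(G) produced = (2/3) × 10.48 = 6.987 mol
Step 2:
n(G) available = 6.987 mol
n(R) = 421.0 / 167.10 = 2.519 mol
n/ν for G = 6.987/3 = 2.329
n/ν for R = 2.519/1 = 2.519
Smallest n/ν is G → limiting reagent.
n(X) = (2/3) × 6.987 = 4.658 mol
mass = 4.658 × 667.35 = 3109 g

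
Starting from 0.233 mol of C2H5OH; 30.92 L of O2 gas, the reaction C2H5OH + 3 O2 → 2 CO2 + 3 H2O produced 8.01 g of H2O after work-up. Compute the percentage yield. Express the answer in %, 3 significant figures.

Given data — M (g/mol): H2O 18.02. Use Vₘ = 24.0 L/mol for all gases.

63.6 %

n(C2H5OH) = 0.2330 mol
n(O2) = 30.92 / 24.0 = 1.288 mol
n/ν for C2H5OH = 0.2330/1 = 0.2330
n/ν for O2 = 1.288/3 = 0.4293
Smallest n/ν is C2H5OH → limiting reagent.
theoretical n(H2O) = (3/1) × 0.2330 = 0.6990 mol → 12.60 g
% yield = 8.01 / 12.60 × 100 = 63.57 %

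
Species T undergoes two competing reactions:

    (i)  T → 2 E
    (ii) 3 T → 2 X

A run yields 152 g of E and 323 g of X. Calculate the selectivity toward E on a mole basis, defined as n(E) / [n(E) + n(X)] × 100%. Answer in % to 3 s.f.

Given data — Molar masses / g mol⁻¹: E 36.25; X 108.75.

58.5 %

n(E) = 152 / 36.25 = 4.193 mol
n(X) = 323 / 108.75 = 2.970 mol
selectivity = 4.193/(4.193+2.970) × 100 = 58.54 %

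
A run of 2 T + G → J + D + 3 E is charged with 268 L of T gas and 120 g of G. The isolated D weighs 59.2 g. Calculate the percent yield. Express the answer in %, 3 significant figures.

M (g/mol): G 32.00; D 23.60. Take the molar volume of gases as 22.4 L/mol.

n(T) = 268.0 / 22.4 = 11.96 mol
n(G) = 120.0 / 32.00 = 3.750 mol
n/ν → T: 5.980, G: 3.750; G is limiting.
theoretical n(D) = (1/1) × 3.750 = 3.750 mol → 88.50 g
% yield = 59.2 / 88.50 × 100 = 66.89 %

66.9 %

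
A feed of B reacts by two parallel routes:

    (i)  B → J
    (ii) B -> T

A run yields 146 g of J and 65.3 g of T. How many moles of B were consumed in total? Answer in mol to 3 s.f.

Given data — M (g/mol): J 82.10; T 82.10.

n(J) = 146 / 82.10 = 1.778 mol
n(T) = 65.3 / 82.10 = 0.7954 mol
n(B) via (i) = (1/1)×1.778 = 1.778 mol
n(B) via (ii) = (1/1)×0.7954 = 0.7954 mol
total n(B) = 1.778 + 0.7954 = 2.573 mol

2.57 mol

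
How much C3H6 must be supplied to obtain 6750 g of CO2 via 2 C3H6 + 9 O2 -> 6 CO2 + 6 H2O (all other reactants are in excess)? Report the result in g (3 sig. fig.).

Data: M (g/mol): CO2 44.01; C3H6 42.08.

2150 g

n(CO2) = 6750 / 44.01 = 153.4 mol
n(C3H6) = (2/6) × 153.4 = 51.13 mol
mass = 51.13 × 42.08 = 2152 g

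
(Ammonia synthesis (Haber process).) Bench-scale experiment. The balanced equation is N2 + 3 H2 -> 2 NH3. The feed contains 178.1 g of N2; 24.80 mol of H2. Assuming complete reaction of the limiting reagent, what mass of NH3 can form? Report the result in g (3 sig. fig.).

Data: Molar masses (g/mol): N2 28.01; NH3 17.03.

217 g

n(N2) = 178.1 / 28.01 = 6.358 mol
n(H2) = 24.80 mol
n/ν for N2 = 6.358/1 = 6.358
n/ν for H2 = 24.80/3 = 8.267
Smallest n/ν is N2 → limiting reagent.
n(NH3) = (2/1) × 6.358 = 12.72 mol
mass = 12.72 × 17.03 = 216.6 g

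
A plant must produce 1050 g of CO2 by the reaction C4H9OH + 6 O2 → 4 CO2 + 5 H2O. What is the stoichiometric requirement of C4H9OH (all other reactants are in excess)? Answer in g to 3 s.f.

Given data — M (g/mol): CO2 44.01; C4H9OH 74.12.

442 g

n(CO2) = 1050 / 44.01 = 23.86 mol
n(C4H9OH) = (1/4) × 23.86 = 5.965 mol
mass = 5.965 × 74.12 = 442.1 g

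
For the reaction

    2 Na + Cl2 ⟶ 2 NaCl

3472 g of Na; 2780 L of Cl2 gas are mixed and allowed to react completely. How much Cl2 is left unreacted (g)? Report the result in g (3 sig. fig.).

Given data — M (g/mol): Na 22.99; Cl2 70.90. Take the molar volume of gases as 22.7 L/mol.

n(Na) = 3472 / 22.99 = 151.0 mol
n(Cl2) = 2780 / 22.7 = 122.5 mol
n/ν → Na: 75.50, Cl2: 122.5; Na is limiting.
Cl2 consumed = (1/2) × 151.0 = 75.50 mol
Cl2 remaining = 122.5 − 75.50 = 47.00 mol
mass = 47.00 × 70.90 = 3332 g

3330 g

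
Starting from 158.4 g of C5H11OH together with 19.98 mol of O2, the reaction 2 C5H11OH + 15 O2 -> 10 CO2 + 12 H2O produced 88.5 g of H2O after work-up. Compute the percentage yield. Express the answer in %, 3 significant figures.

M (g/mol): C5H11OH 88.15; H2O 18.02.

n(C5H11OH) = 158.4 / 88.15 = 1.797 mol
n(O2) = 19.98 mol
n/ν → C5H11OH: 0.8985, O2: 1.332; C5H11OH is limiting.
theoretical n(H2O) = (12/2) × 1.797 = 10.78 mol → 194.3 g
% yield = 88.5 / 194.3 × 100 = 45.55 %

45.6 %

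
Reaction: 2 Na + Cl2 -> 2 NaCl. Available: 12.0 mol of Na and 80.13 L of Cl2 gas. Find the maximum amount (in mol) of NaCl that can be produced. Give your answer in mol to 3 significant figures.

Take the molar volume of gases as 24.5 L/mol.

6.54 mol

n(Na) = 12.00 mol
n(Cl2) = 80.13 / 24.5 = 3.271 mol
n/ν for Na = 12.00/2 = 6.000
n/ν for Cl2 = 3.271/1 = 3.271
Smallest n/ν is Cl2 → limiting reagent.
n(NaCl) = (2/1) × 3.271 = 6.542 mol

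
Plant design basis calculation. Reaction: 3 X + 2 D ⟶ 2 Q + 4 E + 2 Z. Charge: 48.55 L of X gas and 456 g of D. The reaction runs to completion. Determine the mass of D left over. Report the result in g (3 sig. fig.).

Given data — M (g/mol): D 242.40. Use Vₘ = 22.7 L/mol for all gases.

110 g

n(X) = 48.55 / 22.7 = 2.139 mol
n(D) = 456.0 / 242.40 = 1.881 mol
n/ν → X: 0.7130, D: 0.9405; X is limiting.
D consumed = (2/3) × 2.139 = 1.426 mol
D remaining = 1.881 − 1.426 = 0.4550 mol
mass = 0.4550 × 242.40 = 110.3 g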